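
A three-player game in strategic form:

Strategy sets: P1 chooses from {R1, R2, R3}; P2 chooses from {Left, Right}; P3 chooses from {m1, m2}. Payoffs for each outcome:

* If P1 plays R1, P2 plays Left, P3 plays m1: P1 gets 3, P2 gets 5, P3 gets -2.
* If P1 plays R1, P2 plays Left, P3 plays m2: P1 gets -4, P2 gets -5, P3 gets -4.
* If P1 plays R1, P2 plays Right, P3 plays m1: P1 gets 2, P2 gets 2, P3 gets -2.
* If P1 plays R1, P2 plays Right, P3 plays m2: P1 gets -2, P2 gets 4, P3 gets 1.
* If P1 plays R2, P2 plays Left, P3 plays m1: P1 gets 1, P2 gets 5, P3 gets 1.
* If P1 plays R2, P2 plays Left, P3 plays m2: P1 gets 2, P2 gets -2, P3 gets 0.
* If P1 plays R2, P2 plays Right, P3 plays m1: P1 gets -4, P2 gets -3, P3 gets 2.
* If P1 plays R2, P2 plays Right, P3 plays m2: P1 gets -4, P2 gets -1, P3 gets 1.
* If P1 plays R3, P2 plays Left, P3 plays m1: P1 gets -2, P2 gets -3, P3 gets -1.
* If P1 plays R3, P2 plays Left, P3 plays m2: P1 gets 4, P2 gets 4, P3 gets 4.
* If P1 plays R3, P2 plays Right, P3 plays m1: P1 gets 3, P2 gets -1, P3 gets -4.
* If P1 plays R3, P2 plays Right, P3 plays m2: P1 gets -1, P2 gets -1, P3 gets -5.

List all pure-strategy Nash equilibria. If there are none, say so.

Pure-strategy Nash equilibria: (R1, Left, m1), (R3, Left, m2), (R3, Right, m1)

P1 against (Left, m1): payoffs 3, 1, -2 → best response R1.
P1 against (Left, m2): payoffs -4, 2, 4 → best response R3.
P1 against (Right, m1): payoffs 2, -4, 3 → best response R3.
P1 against (Right, m2): payoffs -2, -4, -1 → best response R3.
P2 against (R1, m1): payoffs 5, 2 → best response Left.
P2 against (R1, m2): payoffs -5, 4 → best response Right.
P2 against (R2, m1): payoffs 5, -3 → best response Left.
P2 against (R2, m2): payoffs -2, -1 → best response Right.
P2 against (R3, m1): payoffs -3, -1 → best response Right.
P2 against (R3, m2): payoffs 4, -1 → best response Left.
P3 against (R1, Left): payoffs -2, -4 → best response m1.
P3 against (R1, Right): payoffs -2, 1 → best response m2.
P3 against (R2, Left): payoffs 1, 0 → best response m1.
P3 against (R2, Right): payoffs 2, 1 → best response m1.
P3 against (R3, Left): payoffs -1, 4 → best response m2.
P3 against (R3, Right): payoffs -4, -5 → best response m1.
Mutual best responses: (R1, Left, m1); (R3, Left, m2); (R3, Right, m1).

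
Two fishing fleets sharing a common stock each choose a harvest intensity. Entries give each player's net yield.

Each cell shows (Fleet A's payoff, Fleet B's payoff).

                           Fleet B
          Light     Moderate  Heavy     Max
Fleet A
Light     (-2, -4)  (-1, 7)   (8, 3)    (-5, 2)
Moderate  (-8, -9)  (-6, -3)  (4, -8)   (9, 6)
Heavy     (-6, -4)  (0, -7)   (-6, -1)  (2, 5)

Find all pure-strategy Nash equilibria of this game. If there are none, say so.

Check each profile: it is a Nash equilibrium iff no player can strictly gain by switching unilaterally.
(Light, Light): Fleet B can switch to Moderate (-4 → 7). Not NE.
(Light, Moderate): Fleet A can switch to Heavy (-1 → 0). Not NE.
(Light, Heavy): Fleet B can switch to Moderate (3 → 7). Not NE.
(Light, Max): Fleet A can switch to Moderate (-5 → 9). Not NE.
(Moderate, Light): Fleet A can switch to Light (-8 → -2). Not NE.
(Moderate, Moderate): Fleet A can switch to Light (-6 → -1). Not NE.
(Moderate, Heavy): Fleet A can switch to Light (4 → 8). Not NE.
(Moderate, Max): Fleet A gets 9, best alternative 2; Fleet B gets 6, best alternative -3. No profitable deviation — NE.
(Heavy, Light): Fleet A can switch to Light (-6 → -2). Not NE.
(Heavy, Moderate): Fleet B can switch to Light (-7 → -4). Not NE.
(Heavy, Heavy): Fleet A can switch to Light (-6 → 8). Not NE.
(The remaining 1 profile has a profitable deviation by the same check.)

Pure NE: (Moderate, Max)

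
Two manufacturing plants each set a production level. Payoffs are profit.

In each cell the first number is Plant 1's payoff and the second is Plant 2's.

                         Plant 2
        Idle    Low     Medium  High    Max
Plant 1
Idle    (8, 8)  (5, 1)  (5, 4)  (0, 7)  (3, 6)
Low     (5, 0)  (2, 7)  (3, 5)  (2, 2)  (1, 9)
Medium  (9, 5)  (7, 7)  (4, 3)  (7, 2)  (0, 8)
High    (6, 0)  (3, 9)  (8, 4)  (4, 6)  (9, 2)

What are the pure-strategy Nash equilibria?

Mark each player's best response to every combination of opponents' strategies; a profile where every player is best-responding is a pure Nash equilibrium.
Plant 1 against Idle: payoffs 8, 5, 9, 6 → best response Medium.
Plant 1 against Low: payoffs 5, 2, 7, 3 → best response Medium.
Plant 1 against Medium: payoffs 5, 3, 4, 8 → best response High.
Plant 1 against High: payoffs 0, 2, 7, 4 → best response Medium.
Plant 1 against Max: payoffs 3, 1, 0, 9 → best response High.
Plant 2 against Idle: payoffs 8, 1, 4, 7, 6 → best response Idle.
Plant 2 against Low: payoffs 0, 7, 5, 2, 9 → best response Max.
Plant 2 against Medium: payoffs 5, 7, 3, 2, 8 → best response Max.
Plant 2 against High: payoffs 0, 9, 4, 6, 2 → best response Low.
No profile is a mutual best response for all players.

This game has no pure Nash equilibrium.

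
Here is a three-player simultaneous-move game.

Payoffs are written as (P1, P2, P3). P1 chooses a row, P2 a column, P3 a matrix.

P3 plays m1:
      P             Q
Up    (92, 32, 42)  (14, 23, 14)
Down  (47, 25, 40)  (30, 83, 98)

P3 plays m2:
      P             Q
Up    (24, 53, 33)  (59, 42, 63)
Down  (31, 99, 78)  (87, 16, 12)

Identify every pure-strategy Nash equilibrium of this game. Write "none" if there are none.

(Up, P, m1): P1 gets 92, best alternative 47; P2 gets 32, best alternative 23; P3 gets 42, best alternative 33. No profitable deviation — NE.
(Up, P, m2): P1 can switch to Down (24 → 31). Not NE.
(Up, Q, m1): P1 can switch to Down (14 → 30). Not NE.
(Up, Q, m2): P1 can switch to Down (59 → 87). Not NE.
(Down, P, m1): P1 can switch to Up (47 → 92). Not NE.
(Down, P, m2): P1 gets 31, best alternative 24; P2 gets 99, best alternative 16; P3 gets 78, best alternative 40. No profitable deviation — NE.
(Down, Q, m1): P1 gets 30, best alternative 14; P2 gets 83, best alternative 25; P3 gets 98, best alternative 12. No profitable deviation — NE.
(Down, Q, m2): P2 can switch to P (16 → 99). Not NE.

Pure-strategy Nash equilibria: (Up, P, m1), (Down, P, m2), (Down, Q, m1)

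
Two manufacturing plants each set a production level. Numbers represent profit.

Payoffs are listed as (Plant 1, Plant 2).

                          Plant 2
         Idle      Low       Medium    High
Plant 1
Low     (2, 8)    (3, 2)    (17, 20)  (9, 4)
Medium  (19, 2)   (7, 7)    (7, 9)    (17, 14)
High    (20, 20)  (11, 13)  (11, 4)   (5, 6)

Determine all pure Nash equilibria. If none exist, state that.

(Low, Medium), (Medium, High), (High, Idle)

(Low, Idle): Plant 1 can switch to Medium (2 → 19). Not NE.
(Low, Low): Plant 1 can switch to Medium (3 → 7). Not NE.
(Low, Medium): Plant 1 gets 17, best alternative 11; Plant 2 gets 20, best alternative 8. No profitable deviation — NE.
(Low, High): Plant 1 can switch to Medium (9 → 17). Not NE.
(Medium, Idle): Plant 1 can switch to High (19 → 20). Not NE.
(Medium, Low): Plant 1 can switch to High (7 → 11). Not NE.
(Medium, Medium): Plant 1 can switch to Low (7 → 17). Not NE.
(Medium, High): Plant 1 gets 17, best alternative 9; Plant 2 gets 14, best alternative 9. No profitable deviation — NE.
(High, Idle): Plant 1 gets 20, best alternative 19; Plant 2 gets 20, best alternative 13. No profitable deviation — NE.
(High, Low): Plant 2 can switch to Idle (13 → 20). Not NE.
(High, Medium): Plant 1 can switch to Low (11 → 17). Not NE.
(High, High): Plant 1 can switch to Low (5 → 9). Not NE.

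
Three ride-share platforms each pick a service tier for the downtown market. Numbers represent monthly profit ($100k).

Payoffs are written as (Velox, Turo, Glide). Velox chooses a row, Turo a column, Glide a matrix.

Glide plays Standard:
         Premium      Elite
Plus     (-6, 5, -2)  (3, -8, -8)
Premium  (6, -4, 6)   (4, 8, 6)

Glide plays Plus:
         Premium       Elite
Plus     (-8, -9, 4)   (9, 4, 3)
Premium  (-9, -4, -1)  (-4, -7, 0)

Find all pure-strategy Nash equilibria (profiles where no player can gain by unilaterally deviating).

Pure-strategy Nash equilibria: (Plus, Elite, Plus); (Premium, Elite, Standard)

(Plus, Premium, Standard): Velox can switch to Premium (-6 → 6). Not NE.
(Plus, Premium, Plus): Turo can switch to Elite (-9 → 4). Not NE.
(Plus, Elite, Standard): Velox can switch to Premium (3 → 4). Not NE.
(Plus, Elite, Plus): Velox gets 9, best alternative -4; Turo gets 4, best alternative -9; Glide gets 3, best alternative -8. No profitable deviation — NE.
(Premium, Premium, Standard): Turo can switch to Elite (-4 → 8). Not NE.
(Premium, Premium, Plus): Velox can switch to Plus (-9 → -8). Not NE.
(Premium, Elite, Standard): Velox gets 4, best alternative 3; Turo gets 8, best alternative -4; Glide gets 6, best alternative 0. No profitable deviation — NE.
(Premium, Elite, Plus): Velox can switch to Plus (-4 → 9). Not NE.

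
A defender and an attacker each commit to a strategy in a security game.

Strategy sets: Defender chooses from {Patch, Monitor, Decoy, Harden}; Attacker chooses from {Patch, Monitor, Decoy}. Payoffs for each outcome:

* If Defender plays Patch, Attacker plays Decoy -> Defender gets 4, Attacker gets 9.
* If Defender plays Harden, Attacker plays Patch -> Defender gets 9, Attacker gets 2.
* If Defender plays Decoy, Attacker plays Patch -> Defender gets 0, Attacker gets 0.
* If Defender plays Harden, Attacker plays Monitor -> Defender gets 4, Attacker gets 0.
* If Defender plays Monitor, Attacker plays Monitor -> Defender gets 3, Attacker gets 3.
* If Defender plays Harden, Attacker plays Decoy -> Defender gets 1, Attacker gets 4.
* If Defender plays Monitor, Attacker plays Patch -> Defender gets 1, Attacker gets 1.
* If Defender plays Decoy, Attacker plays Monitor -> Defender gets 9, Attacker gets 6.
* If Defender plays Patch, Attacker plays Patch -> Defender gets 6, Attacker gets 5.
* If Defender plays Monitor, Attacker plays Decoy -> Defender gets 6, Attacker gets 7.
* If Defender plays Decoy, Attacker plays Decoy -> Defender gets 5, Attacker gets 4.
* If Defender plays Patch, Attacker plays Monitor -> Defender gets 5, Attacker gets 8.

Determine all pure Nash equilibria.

Pure-strategy Nash equilibria: (Monitor, Decoy) and (Decoy, Monitor)

For each strategy profile, look for a profitable unilateral deviation.
(Patch, Patch): Defender can switch to Harden (6 → 9). Not NE.
(Patch, Monitor): Defender can switch to Decoy (5 → 9). Not NE.
(Patch, Decoy): Defender can switch to Monitor (4 → 6). Not NE.
(Monitor, Patch): Defender can switch to Patch (1 → 6). Not NE.
(Monitor, Monitor): Defender can switch to Patch (3 → 5). Not NE.
(Monitor, Decoy): Defender gets 6, best alternative 5; Attacker gets 7, best alternative 3. No profitable deviation — NE.
(Decoy, Patch): Defender can switch to Patch (0 → 6). Not NE.
(Decoy, Monitor): Defender gets 9, best alternative 5; Attacker gets 6, best alternative 4. No profitable deviation — NE.
(Decoy, Decoy): Defender can switch to Monitor (5 → 6). Not NE.
(Harden, Patch): Attacker can switch to Decoy (2 → 4). Not NE.
(The remaining 2 profiles each have a profitable deviation by the same check.)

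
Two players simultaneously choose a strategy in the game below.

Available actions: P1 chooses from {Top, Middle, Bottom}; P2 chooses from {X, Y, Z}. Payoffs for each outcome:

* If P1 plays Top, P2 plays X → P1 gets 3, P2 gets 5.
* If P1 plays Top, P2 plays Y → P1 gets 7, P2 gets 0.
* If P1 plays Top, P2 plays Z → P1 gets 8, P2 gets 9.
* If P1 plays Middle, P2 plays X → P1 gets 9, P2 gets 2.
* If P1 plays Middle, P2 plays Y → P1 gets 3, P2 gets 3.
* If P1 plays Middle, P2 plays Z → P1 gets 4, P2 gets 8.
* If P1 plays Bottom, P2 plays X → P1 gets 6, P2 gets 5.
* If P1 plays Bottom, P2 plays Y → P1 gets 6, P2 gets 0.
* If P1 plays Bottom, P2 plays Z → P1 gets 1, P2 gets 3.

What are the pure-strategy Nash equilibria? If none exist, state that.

(Top, Z)

P1 against X: payoffs 3, 9, 6 → best response Middle.
P1 against Y: payoffs 7, 3, 6 → best response Top.
P1 against Z: payoffs 8, 4, 1 → best response Top.
P2 against Top: payoffs 5, 0, 9 → best response Z.
P2 against Middle: payoffs 2, 3, 8 → best response Z.
P2 against Bottom: payoffs 5, 0, 3 → best response X.
Mutual best responses: (Top, Z).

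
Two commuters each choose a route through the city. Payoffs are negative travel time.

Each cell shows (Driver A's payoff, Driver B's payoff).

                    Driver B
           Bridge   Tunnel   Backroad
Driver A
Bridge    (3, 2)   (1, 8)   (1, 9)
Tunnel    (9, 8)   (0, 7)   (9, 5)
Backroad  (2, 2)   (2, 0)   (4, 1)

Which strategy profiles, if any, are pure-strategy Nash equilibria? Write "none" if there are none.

(Bridge, Bridge): Driver A can switch to Tunnel (3 → 9). Not NE.
(Bridge, Tunnel): Driver A can switch to Backroad (1 → 2). Not NE.
(Bridge, Backroad): Driver A can switch to Tunnel (1 → 9). Not NE.
(Tunnel, Bridge): Driver A gets 9, best alternative 3; Driver B gets 8, best alternative 7. No profitable deviation — NE.
(Tunnel, Tunnel): Driver A can switch to Bridge (0 → 1). Not NE.
(Tunnel, Backroad): Driver B can switch to Bridge (5 → 8). Not NE.
(Backroad, Bridge): Driver A can switch to Bridge (2 → 3). Not NE.
(Backroad, Tunnel): Driver B can switch to Bridge (0 → 2). Not NE.
(Backroad, Backroad): Driver A can switch to Tunnel (4 → 9). Not NE.

Pure NE: (Tunnel, Bridge)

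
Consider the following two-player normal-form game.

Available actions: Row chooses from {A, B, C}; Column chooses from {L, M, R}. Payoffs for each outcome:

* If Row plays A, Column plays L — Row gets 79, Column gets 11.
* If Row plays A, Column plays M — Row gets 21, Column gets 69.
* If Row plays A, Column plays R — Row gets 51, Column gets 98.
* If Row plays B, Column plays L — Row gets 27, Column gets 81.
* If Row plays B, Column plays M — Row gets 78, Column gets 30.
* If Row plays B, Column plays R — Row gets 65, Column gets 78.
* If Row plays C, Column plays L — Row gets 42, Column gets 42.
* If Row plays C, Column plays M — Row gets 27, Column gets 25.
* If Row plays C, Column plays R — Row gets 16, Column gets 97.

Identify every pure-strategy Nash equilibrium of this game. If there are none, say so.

No pure-strategy Nash equilibrium.

Row against L: payoffs 79, 27, 42 → best response A.
Row against M: payoffs 21, 78, 27 → best response B.
Row against R: payoffs 51, 65, 16 → best response B.
Column against A: payoffs 11, 69, 98 → best response R.
Column against B: payoffs 81, 30, 78 → best response L.
Column against C: payoffs 42, 25, 97 → best response R.
No profile is a mutual best response for all players.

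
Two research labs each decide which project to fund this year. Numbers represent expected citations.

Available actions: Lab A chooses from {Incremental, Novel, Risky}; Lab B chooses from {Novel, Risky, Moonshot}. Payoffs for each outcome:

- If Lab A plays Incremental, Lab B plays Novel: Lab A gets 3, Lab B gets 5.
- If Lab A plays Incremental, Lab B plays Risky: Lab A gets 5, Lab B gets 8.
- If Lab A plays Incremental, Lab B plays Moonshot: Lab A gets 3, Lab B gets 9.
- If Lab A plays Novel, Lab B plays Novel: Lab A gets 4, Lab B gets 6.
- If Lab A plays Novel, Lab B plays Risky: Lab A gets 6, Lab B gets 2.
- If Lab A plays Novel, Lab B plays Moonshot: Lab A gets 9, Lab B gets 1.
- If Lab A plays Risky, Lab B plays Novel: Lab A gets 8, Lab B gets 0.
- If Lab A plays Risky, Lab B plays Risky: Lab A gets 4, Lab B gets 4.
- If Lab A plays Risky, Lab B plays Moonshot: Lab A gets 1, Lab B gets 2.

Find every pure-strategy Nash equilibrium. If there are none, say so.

none

Lab A against Novel: payoffs 3, 4, 8 → best response Risky.
Lab A against Risky: payoffs 5, 6, 4 → best response Novel.
Lab A against Moonshot: payoffs 3, 9, 1 → best response Novel.
Lab B against Incremental: payoffs 5, 8, 9 → best response Moonshot.
Lab B against Novel: payoffs 6, 2, 1 → best response Novel.
Lab B against Risky: payoffs 0, 4, 2 → best response Risky.
No profile is a mutual best response for all players.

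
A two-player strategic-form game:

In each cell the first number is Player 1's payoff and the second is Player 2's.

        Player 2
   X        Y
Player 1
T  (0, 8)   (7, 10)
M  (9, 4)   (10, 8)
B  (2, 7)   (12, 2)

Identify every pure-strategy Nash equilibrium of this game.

none

Check each profile: it is a Nash equilibrium iff no player can strictly gain by switching unilaterally.
(T, X): Player 1 can switch to M (0 → 9). Not NE.
(T, Y): Player 1 can switch to M (7 → 10). Not NE.
(M, X): Player 2 can switch to Y (4 → 8). Not NE.
(M, Y): Player 1 can switch to B (10 → 12). Not NE.
(B, X): Player 1 can switch to M (2 → 9). Not NE.
(B, Y): Player 2 can switch to X (2 → 7). Not NE.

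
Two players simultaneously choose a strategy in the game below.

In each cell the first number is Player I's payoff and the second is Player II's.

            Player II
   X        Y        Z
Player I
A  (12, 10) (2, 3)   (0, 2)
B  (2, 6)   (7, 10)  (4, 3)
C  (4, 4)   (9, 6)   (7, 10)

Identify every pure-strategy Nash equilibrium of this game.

(A, X); (C, Z)

(A, X): Player I gets 12, best alternative 4; Player II gets 10, best alternative 3. No profitable deviation — NE.
(A, Y): Player I can switch to B (2 → 7). Not NE.
(A, Z): Player I can switch to B (0 → 4). Not NE.
(B, X): Player I can switch to A (2 → 12). Not NE.
(B, Y): Player I can switch to C (7 → 9). Not NE.
(B, Z): Player I can switch to C (4 → 7). Not NE.
(C, X): Player I can switch to A (4 → 12). Not NE.
(C, Z): Player I gets 7, best alternative 4; Player II gets 10, best alternative 6. No profitable deviation — NE.
(The remaining 1 profile has a profitable deviation by the same check.)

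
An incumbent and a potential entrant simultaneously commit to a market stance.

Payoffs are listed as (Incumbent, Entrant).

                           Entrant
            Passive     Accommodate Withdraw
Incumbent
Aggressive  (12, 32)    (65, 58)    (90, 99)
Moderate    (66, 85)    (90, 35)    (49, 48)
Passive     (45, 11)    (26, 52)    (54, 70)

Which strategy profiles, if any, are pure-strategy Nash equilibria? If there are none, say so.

The pure Nash equilibria are (Aggressive, Withdraw), (Moderate, Passive).

Incumbent against Passive: payoffs 12, 66, 45 → best response Moderate.
Incumbent against Accommodate: payoffs 65, 90, 26 → best response Moderate.
Incumbent against Withdraw: payoffs 90, 49, 54 → best response Aggressive.
Entrant against Aggressive: payoffs 32, 58, 99 → best response Withdraw.
Entrant against Moderate: payoffs 85, 35, 48 → best response Passive.
Entrant against Passive: payoffs 11, 52, 70 → best response Withdraw.
Mutual best responses: (Aggressive, Withdraw); (Moderate, Passive).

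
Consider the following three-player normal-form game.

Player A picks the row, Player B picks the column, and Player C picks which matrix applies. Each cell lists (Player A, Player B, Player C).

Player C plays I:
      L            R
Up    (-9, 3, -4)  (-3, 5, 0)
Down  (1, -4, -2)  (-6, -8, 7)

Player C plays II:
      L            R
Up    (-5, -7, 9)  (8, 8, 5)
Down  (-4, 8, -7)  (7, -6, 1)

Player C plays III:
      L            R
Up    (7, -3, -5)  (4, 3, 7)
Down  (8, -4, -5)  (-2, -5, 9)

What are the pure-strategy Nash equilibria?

(Up, R, III); (Down, L, I)

For each player, find the best response to each opponent profile; mutual best responses are the pure NE.
Player A against (L, I): payoffs -9, 1 → best response Down.
Player A against (L, II): payoffs -5, -4 → best response Down.
Player A against (L, III): payoffs 7, 8 → best response Down.
Player A against (R, I): payoffs -3, -6 → best response Up.
Player A against (R, II): payoffs 8, 7 → best response Up.
Player A against (R, III): payoffs 4, -2 → best response Up.
Player B against (Up, I): payoffs 3, 5 → best response R.
Player B against (Up, II): payoffs -7, 8 → best response R.
Player B against (Up, III): payoffs -3, 3 → best response R.
Player B against (Down, I): payoffs -4, -8 → best response L.
Player B against (Down, II): payoffs 8, -6 → best response L.
Player B against (Down, III): payoffs -4, -5 → best response L.
Player C against (Up, L): payoffs -4, 9, -5 → best response II.
Player C against (Up, R): payoffs 0, 5, 7 → best response III.
Player C against (Down, L): payoffs -2, -7, -5 → best response I.
Player C against (Down, R): payoffs 7, 1, 9 → best response III.
Mutual best responses: (Up, R, III); (Down, L, I).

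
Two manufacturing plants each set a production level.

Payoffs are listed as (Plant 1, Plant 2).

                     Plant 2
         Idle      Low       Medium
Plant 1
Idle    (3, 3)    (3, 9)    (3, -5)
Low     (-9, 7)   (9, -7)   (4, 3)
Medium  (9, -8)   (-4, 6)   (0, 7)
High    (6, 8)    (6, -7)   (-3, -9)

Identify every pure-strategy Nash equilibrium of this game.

There is no pure-strategy Nash equilibrium.

Plant 1 against Idle: payoffs 3, -9, 9, 6 → best response Medium.
Plant 1 against Low: payoffs 3, 9, -4, 6 → best response Low.
Plant 1 against Medium: payoffs 3, 4, 0, -3 → best response Low.
Plant 2 against Idle: payoffs 3, 9, -5 → best response Low.
Plant 2 against Low: payoffs 7, -7, 3 → best response Idle.
Plant 2 against Medium: payoffs -8, 6, 7 → best response Medium.
Plant 2 against High: payoffs 8, -7, -9 → best response Idle.
No profile is a mutual best response for all players.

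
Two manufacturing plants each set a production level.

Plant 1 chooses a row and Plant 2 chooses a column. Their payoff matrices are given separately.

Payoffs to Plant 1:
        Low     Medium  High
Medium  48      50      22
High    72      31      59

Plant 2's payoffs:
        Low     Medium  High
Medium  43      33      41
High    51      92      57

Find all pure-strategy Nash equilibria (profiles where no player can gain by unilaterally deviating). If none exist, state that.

(Medium, Low): Plant 1 can switch to High (48 → 72). Not NE.
(Medium, Medium): Plant 2 can switch to Low (33 → 43). Not NE.
(Medium, High): Plant 1 can switch to High (22 → 59). Not NE.
(High, Low): Plant 2 can switch to Medium (51 → 92). Not NE.
(High, Medium): Plant 1 can switch to Medium (31 → 50). Not NE.
(High, High): Plant 2 can switch to Medium (57 → 92). Not NE.

none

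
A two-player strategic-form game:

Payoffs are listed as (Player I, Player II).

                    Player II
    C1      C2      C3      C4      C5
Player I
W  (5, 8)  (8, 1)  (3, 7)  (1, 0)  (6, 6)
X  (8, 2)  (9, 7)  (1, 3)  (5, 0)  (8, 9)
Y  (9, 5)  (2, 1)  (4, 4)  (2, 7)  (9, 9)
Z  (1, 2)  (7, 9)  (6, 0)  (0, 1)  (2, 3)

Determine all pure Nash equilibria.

(W, C1): Player I can switch to X (5 → 8). Not NE.
(W, C2): Player I can switch to X (8 → 9). Not NE.
(W, C3): Player I can switch to Y (3 → 4). Not NE.
(W, C4): Player I can switch to X (1 → 5). Not NE.
(W, C5): Player I can switch to X (6 → 8). Not NE.
(X, C1): Player I can switch to Y (8 → 9). Not NE.
(Y, C5): Player I gets 9, best alternative 8; Player II gets 9, best alternative 7. No profitable deviation — NE.
(The remaining 13 profiles each have a profitable deviation by the same check.)

Pure NE: (Y, C5)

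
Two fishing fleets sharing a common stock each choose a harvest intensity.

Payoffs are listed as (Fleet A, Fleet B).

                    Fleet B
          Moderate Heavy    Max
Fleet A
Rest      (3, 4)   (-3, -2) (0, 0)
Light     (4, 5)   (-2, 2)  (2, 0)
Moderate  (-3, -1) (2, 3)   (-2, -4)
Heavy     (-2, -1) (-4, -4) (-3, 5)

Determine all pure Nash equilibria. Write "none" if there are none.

The pure Nash equilibria are (Light, Moderate), (Moderate, Heavy).

(Rest, Moderate): Fleet A can switch to Light (3 → 4). Not NE.
(Rest, Heavy): Fleet A can switch to Light (-3 → -2). Not NE.
(Rest, Max): Fleet A can switch to Light (0 → 2). Not NE.
(Light, Moderate): Fleet A gets 4, best alternative 3; Fleet B gets 5, best alternative 2. No profitable deviation — NE.
(Light, Heavy): Fleet A can switch to Moderate (-2 → 2). Not NE.
(Light, Max): Fleet B can switch to Moderate (0 → 5). Not NE.
(Moderate, Moderate): Fleet A can switch to Rest (-3 → 3). Not NE.
(Moderate, Heavy): Fleet A gets 2, best alternative -2; Fleet B gets 3, best alternative -1. No profitable deviation — NE.
(The remaining 4 profiles each have a profitable deviation by the same check.)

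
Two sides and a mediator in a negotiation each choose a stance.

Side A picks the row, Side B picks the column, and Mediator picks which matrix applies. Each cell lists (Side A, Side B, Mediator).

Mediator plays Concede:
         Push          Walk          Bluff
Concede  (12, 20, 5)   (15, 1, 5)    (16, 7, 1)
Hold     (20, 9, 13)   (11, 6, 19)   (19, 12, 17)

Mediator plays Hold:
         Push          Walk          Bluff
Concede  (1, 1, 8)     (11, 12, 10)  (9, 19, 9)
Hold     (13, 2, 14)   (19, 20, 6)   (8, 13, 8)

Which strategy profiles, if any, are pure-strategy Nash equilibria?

(Concede, Push, Concede): Side A can switch to Hold (12 → 20). Not NE.
(Concede, Push, Hold): Side A can switch to Hold (1 → 13). Not NE.
(Concede, Walk, Concede): Side B can switch to Push (1 → 20). Not NE.
(Concede, Walk, Hold): Side A can switch to Hold (11 → 19). Not NE.
(Concede, Bluff, Concede): Side A can switch to Hold (16 → 19). Not NE.
(Concede, Bluff, Hold): Side A gets 9, best alternative 8; Side B gets 19, best alternative 12; Mediator gets 9, best alternative 1. No profitable deviation — NE.
(Hold, Push, Concede): Side B can switch to Bluff (9 → 12). Not NE.
(Hold, Push, Hold): Side B can switch to Walk (2 → 20). Not NE.
(Hold, Walk, Concede): Side A can switch to Concede (11 → 15). Not NE.
(Hold, Walk, Hold): Mediator can switch to Concede (6 → 19). Not NE.
(Hold, Bluff, Concede): Side A gets 19, best alternative 16; Side B gets 12, best alternative 9; Mediator gets 17, best alternative 8. No profitable deviation — NE.
(Hold, Bluff, Hold): Side A can switch to Concede (8 → 9). Not NE.

The pure Nash equilibria are (Concede, Bluff, Hold); (Hold, Bluff, Concede).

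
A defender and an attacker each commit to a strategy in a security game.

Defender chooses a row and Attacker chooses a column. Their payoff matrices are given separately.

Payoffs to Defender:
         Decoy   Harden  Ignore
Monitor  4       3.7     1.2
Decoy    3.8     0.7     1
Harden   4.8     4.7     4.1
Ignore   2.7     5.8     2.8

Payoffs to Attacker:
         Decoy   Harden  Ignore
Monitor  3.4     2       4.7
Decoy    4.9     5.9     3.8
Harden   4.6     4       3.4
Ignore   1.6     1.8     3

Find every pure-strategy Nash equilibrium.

Defender against Decoy: payoffs 4, 3.8, 4.8, 2.7 → best response Harden.
Defender against Harden: payoffs 3.7, 0.7, 4.7, 5.8 → best response Ignore.
Defender against Ignore: payoffs 1.2, 1, 4.1, 2.8 → best response Harden.
Attacker against Monitor: payoffs 3.4, 2, 4.7 → best response Ignore.
Attacker against Decoy: payoffs 4.9, 5.9, 3.8 → best response Harden.
Attacker against Harden: payoffs 4.6, 4, 3.4 → best response Decoy.
Attacker against Ignore: payoffs 1.6, 1.8, 3 → best response Ignore.
Mutual best responses: (Harden, Decoy).

Pure NE: (Harden, Decoy)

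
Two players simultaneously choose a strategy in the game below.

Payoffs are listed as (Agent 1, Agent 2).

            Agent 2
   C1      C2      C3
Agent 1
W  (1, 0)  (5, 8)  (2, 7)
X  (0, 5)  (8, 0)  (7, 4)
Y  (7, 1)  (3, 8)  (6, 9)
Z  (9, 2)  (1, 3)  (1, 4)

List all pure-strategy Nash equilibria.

none

For each strategy profile, look for a profitable unilateral deviation.
(W, C1): Agent 1 can switch to Y (1 → 7). Not NE.
(W, C2): Agent 1 can switch to X (5 → 8). Not NE.
(W, C3): Agent 1 can switch to X (2 → 7). Not NE.
(X, C1): Agent 1 can switch to W (0 → 1). Not NE.
(X, C2): Agent 2 can switch to C1 (0 → 5). Not NE.
(X, C3): Agent 2 can switch to C1 (4 → 5). Not NE.
(Y, C1): Agent 1 can switch to Z (7 → 9). Not NE.
(Y, C2): Agent 1 can switch to W (3 → 5). Not NE.
(Y, C3): Agent 1 can switch to X (6 → 7). Not NE.
(Z, C1): Agent 2 can switch to C2 (2 → 3). Not NE.
(The remaining 2 profiles each have a profitable deviation by the same check.)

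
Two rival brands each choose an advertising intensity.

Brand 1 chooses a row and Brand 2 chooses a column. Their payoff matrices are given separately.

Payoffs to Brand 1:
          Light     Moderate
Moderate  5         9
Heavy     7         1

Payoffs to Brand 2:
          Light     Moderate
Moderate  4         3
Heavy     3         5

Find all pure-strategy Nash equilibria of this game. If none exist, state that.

(Moderate, Light): Brand 1 can switch to Heavy (5 → 7). Not NE.
(Moderate, Moderate): Brand 2 can switch to Light (3 → 4). Not NE.
(Heavy, Light): Brand 2 can switch to Moderate (3 → 5). Not NE.
(Heavy, Moderate): Brand 1 can switch to Moderate (1 → 9). Not NE.

No pure-strategy Nash equilibrium.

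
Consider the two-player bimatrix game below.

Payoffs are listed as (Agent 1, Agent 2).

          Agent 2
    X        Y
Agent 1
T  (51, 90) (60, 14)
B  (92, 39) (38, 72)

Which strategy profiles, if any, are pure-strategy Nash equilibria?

Agent 1 against X: payoffs 51, 92 → best response B.
Agent 1 against Y: payoffs 60, 38 → best response T.
Agent 2 against T: payoffs 90, 14 → best response X.
Agent 2 against B: payoffs 39, 72 → best response Y.
No profile is a mutual best response for all players.

none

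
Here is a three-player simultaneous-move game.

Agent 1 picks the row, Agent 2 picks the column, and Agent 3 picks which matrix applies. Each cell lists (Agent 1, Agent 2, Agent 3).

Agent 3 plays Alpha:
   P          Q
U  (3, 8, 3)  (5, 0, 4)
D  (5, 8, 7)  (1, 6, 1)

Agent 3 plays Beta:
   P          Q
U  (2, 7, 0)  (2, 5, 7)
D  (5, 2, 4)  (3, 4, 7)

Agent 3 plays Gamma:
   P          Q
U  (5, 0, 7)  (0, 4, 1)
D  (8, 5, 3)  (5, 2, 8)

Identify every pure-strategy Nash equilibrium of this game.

(U, P, Alpha): Agent 1 can switch to D (3 → 5). Not NE.
(U, P, Beta): Agent 1 can switch to D (2 → 5). Not NE.
(U, P, Gamma): Agent 1 can switch to D (5 → 8). Not NE.
(U, Q, Alpha): Agent 2 can switch to P (0 → 8). Not NE.
(U, Q, Beta): Agent 1 can switch to D (2 → 3). Not NE.
(U, Q, Gamma): Agent 1 can switch to D (0 → 5). Not NE.
(D, P, Alpha): Agent 1 gets 5, best alternative 3; Agent 2 gets 8, best alternative 6; Agent 3 gets 7, best alternative 4. No profitable deviation — NE.
(D, P, Beta): Agent 2 can switch to Q (2 → 4). Not NE.
(D, P, Gamma): Agent 3 can switch to Alpha (3 → 7). Not NE.
(The remaining 3 profiles each have a profitable deviation by the same check.)

The unique pure-strategy Nash equilibrium is (D, P, Alpha).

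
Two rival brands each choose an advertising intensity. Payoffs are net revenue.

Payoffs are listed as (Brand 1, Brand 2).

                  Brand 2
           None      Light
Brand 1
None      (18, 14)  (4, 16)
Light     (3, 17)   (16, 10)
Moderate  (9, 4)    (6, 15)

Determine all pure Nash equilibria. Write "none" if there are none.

No pure-strategy Nash equilibrium.

For each player, find the best response to each opponent profile; mutual best responses are the pure NE.
Brand 1 against None: payoffs 18, 3, 9 → best response None.
Brand 1 against Light: payoffs 4, 16, 6 → best response Light.
Brand 2 against None: payoffs 14, 16 → best response Light.
Brand 2 against Light: payoffs 17, 10 → best response None.
Brand 2 against Moderate: payoffs 4, 15 → best response Light.
No profile is a mutual best response for all players.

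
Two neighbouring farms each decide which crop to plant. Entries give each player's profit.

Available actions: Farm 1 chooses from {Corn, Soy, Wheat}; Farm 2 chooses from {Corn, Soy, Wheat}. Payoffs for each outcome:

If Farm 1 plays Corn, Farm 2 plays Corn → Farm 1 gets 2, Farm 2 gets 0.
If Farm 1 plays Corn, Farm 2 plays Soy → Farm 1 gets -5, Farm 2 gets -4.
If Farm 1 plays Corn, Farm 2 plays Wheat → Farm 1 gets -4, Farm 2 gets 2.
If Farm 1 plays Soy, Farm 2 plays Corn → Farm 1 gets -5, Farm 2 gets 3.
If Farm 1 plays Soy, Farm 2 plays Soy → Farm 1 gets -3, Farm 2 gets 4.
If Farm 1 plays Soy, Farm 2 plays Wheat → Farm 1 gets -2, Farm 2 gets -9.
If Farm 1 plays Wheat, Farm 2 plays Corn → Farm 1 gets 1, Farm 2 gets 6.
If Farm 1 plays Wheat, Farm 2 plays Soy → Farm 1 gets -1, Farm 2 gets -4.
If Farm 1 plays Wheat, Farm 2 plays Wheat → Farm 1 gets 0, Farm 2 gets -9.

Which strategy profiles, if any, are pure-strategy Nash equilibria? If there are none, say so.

Farm 1 against Corn: payoffs 2, -5, 1 → best response Corn.
Farm 1 against Soy: payoffs -5, -3, -1 → best response Wheat.
Farm 1 against Wheat: payoffs -4, -2, 0 → best response Wheat.
Farm 2 against Corn: payoffs 0, -4, 2 → best response Wheat.
Farm 2 against Soy: payoffs 3, 4, -9 → best response Soy.
Farm 2 against Wheat: payoffs 6, -4, -9 → best response Corn.
No profile is a mutual best response for all players.

none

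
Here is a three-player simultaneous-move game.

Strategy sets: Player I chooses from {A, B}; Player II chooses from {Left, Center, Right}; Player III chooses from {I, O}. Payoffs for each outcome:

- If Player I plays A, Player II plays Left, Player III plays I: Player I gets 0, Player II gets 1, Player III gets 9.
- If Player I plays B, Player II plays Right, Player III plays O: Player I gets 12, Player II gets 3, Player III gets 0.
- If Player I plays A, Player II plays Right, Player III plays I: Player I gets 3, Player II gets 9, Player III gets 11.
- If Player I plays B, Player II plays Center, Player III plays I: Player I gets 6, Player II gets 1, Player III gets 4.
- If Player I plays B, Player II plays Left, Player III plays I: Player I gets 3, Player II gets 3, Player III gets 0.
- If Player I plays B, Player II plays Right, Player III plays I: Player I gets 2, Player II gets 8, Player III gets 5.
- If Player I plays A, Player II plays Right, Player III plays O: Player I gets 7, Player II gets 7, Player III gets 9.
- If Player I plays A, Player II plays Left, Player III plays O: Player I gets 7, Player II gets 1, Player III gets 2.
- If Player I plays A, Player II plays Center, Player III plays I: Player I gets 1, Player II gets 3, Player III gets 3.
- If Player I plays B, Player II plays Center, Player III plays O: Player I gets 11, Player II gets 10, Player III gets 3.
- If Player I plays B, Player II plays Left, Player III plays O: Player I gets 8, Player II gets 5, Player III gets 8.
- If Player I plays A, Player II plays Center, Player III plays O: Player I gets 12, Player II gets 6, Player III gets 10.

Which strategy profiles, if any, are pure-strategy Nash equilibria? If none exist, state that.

The unique pure-strategy Nash equilibrium is (A, Right, I).

(A, Left, I): Player I can switch to B (0 → 3). Not NE.
(A, Left, O): Player I can switch to B (7 → 8). Not NE.
(A, Center, I): Player I can switch to B (1 → 6). Not NE.
(A, Center, O): Player II can switch to Right (6 → 7). Not NE.
(A, Right, I): Player I gets 3, best alternative 2; Player II gets 9, best alternative 3; Player III gets 11, best alternative 9. No profitable deviation — NE.
(A, Right, O): Player I can switch to B (7 → 12). Not NE.
(B, Left, I): Player II can switch to Right (3 → 8). Not NE.
(The remaining 5 profiles each have a profitable deviation by the same check.)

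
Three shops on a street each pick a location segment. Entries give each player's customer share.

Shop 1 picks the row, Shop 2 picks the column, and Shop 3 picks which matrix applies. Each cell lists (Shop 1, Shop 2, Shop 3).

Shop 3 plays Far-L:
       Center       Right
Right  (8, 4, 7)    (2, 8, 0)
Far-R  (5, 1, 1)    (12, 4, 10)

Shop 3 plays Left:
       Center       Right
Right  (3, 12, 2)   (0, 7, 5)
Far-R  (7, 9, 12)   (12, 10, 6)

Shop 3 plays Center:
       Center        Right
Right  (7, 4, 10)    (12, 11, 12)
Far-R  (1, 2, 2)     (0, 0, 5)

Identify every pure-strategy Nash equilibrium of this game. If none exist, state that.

The pure Nash equilibria are (Right, Right, Center), (Far-R, Right, Far-L).

For each player, find the best response to each opponent profile; mutual best responses are the pure NE.
Shop 1 against (Center, Far-L): payoffs 8, 5 → best response Right.
Shop 1 against (Center, Left): payoffs 3, 7 → best response Far-R.
Shop 1 against (Center, Center): payoffs 7, 1 → best response Right.
Shop 1 against (Right, Far-L): payoffs 2, 12 → best response Far-R.
Shop 1 against (Right, Left): payoffs 0, 12 → best response Far-R.
Shop 1 against (Right, Center): payoffs 12, 0 → best response Right.
Shop 2 against (Right, Far-L): payoffs 4, 8 → best response Right.
Shop 2 against (Right, Left): payoffs 12, 7 → best response Center.
Shop 2 against (Right, Center): payoffs 4, 11 → best response Right.
Shop 2 against (Far-R, Far-L): payoffs 1, 4 → best response Right.
Shop 2 against (Far-R, Left): payoffs 9, 10 → best response Right.
Shop 2 against (Far-R, Center): payoffs 2, 0 → best response Center.
Shop 3 against (Right, Center): payoffs 7, 2, 10 → best response Center.
Shop 3 against (Right, Right): payoffs 0, 5, 12 → best response Center.
Shop 3 against (Far-R, Center): payoffs 1, 12, 2 → best response Left.
Shop 3 against (Far-R, Right): payoffs 10, 6, 5 → best response Far-L.
Mutual best responses: (Right, Right, Center); (Far-R, Right, Far-L).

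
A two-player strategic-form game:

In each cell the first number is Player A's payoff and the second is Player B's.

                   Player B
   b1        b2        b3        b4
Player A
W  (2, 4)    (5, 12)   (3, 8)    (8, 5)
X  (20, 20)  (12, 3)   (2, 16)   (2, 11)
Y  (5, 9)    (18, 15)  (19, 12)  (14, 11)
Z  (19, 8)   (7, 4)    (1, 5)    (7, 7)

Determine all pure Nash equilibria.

Pure-strategy Nash equilibria: (X, b1) and (Y, b2)

Player A against b1: payoffs 2, 20, 5, 19 → best response X.
Player A against b2: payoffs 5, 12, 18, 7 → best response Y.
Player A against b3: payoffs 3, 2, 19, 1 → best response Y.
Player A against b4: payoffs 8, 2, 14, 7 → best response Y.
Player B against W: payoffs 4, 12, 8, 5 → best response b2.
Player B against X: payoffs 20, 3, 16, 11 → best response b1.
Player B against Y: payoffs 9, 15, 12, 11 → best response b2.
Player B against Z: payoffs 8, 4, 5, 7 → best response b1.
Mutual best responses: (X, b1); (Y, b2).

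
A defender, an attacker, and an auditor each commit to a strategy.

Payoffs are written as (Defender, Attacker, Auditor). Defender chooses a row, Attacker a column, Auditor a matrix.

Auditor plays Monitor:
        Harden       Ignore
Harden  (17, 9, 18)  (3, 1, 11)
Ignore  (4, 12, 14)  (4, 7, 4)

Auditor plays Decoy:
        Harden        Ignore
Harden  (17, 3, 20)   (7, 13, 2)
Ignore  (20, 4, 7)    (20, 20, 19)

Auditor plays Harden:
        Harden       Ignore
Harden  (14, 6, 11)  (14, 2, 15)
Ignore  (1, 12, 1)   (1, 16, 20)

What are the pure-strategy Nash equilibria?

none

Defender against (Harden, Monitor): payoffs 17, 4 → best response Harden.
Defender against (Harden, Decoy): payoffs 17, 20 → best response Ignore.
Defender against (Harden, Harden): payoffs 14, 1 → best response Harden.
Defender against (Ignore, Monitor): payoffs 3, 4 → best response Ignore.
Defender against (Ignore, Decoy): payoffs 7, 20 → best response Ignore.
Defender against (Ignore, Harden): payoffs 14, 1 → best response Harden.
Attacker against (Harden, Monitor): payoffs 9, 1 → best response Harden.
Attacker against (Harden, Decoy): payoffs 3, 13 → best response Ignore.
Attacker against (Harden, Harden): payoffs 6, 2 → best response Harden.
Attacker against (Ignore, Monitor): payoffs 12, 7 → best response Harden.
Attacker against (Ignore, Decoy): payoffs 4, 20 → best response Ignore.
Attacker against (Ignore, Harden): payoffs 12, 16 → best response Ignore.
Auditor against (Harden, Harden): payoffs 18, 20, 11 → best response Decoy.
Auditor against (Harden, Ignore): payoffs 11, 2, 15 → best response Harden.
Auditor against (Ignore, Harden): payoffs 14, 7, 1 → best response Monitor.
Auditor against (Ignore, Ignore): payoffs 4, 19, 20 → best response Harden.
No profile is a mutual best response for all players.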